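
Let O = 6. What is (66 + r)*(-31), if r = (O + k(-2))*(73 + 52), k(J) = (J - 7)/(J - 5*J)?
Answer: -167493/8 ≈ -20937.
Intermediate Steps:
k(J) = -(-7 + J)/(4*J) (k(J) = (-7 + J)/((-4*J)) = (-7 + J)*(-1/(4*J)) = -(-7 + J)/(4*J))
r = 4875/8 (r = (6 + (¼)*(7 - 1*(-2))/(-2))*(73 + 52) = (6 + (¼)*(-½)*(7 + 2))*125 = (6 + (¼)*(-½)*9)*125 = (6 - 9/8)*125 = (39/8)*125 = 4875/8 ≈ 609.38)
(66 + r)*(-31) = (66 + 4875/8)*(-31) = (5403/8)*(-31) = -167493/8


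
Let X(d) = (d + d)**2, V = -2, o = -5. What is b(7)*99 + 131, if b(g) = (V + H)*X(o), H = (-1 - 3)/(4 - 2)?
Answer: -39469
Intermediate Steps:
X(d) = 4*d**2 (X(d) = (2*d)**2 = 4*d**2)
H = -2 (H = -4/2 = -4*1/2 = -2)
b(g) = -400 (b(g) = (-2 - 2)*(4*(-5)**2) = -16*25 = -4*100 = -400)
b(7)*99 + 131 = -400*99 + 131 = -39600 + 131 = -39469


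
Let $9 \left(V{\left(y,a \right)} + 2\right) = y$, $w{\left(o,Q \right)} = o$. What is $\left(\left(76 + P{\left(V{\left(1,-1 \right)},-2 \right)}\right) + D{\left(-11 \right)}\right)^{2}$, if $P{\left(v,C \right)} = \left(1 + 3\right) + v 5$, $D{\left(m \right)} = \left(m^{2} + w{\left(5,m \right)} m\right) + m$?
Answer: $\frac{1276900}{81} \approx 15764.0$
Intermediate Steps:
$V{\left(y,a \right)} = -2 + \frac{y}{9}$
$D{\left(m \right)} = m^{2} + 6 m$ ($D{\left(m \right)} = \left(m^{2} + 5 m\right) + m = m^{2} + 6 m$)
$P{\left(v,C \right)} = 4 + 5 v$
$\left(\left(76 + P{\left(V{\left(1,-1 \right)},-2 \right)}\right) + D{\left(-11 \right)}\right)^{2} = \left(\left(76 + \left(4 + 5 \left(-2 + \frac{1}{9} \cdot 1\right)\right)\right) - 11 \left(6 - 11\right)\right)^{2} = \left(\left(76 + \left(4 + 5 \left(-2 + \frac{1}{9}\right)\right)\right) - -55\right)^{2} = \left(\left(76 + \left(4 + 5 \left(- \frac{17}{9}\right)\right)\right) + 55\right)^{2} = \left(\left(76 + \left(4 - \frac{85}{9}\right)\right) + 55\right)^{2} = \left(\left(76 - \frac{49}{9}\right) + 55\right)^{2} = \left(\frac{635}{9} + 55\right)^{2} = \left(\frac{1130}{9}\right)^{2} = \frac{1276900}{81}$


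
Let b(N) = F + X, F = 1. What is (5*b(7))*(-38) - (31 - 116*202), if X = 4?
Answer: 22451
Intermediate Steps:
b(N) = 5 (b(N) = 1 + 4 = 5)
(5*b(7))*(-38) - (31 - 116*202) = (5*5)*(-38) - (31 - 116*202) = 25*(-38) - (31 - 23432) = -950 - 1*(-23401) = -950 + 23401 = 22451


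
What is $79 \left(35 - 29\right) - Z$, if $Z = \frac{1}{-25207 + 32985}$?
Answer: $\frac{3686771}{7778} \approx 474.0$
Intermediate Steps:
$Z = \frac{1}{7778} \approx 0.00012857$
$79 \left(35 - 29\right) - Z = 79 \left(35 - 29\right) - \frac{1}{7778} = 79 \cdot 6 - \frac{1}{7778} = 474 - \frac{1}{7778} = \frac{3686771}{7778}$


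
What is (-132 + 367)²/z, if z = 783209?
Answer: 55225/783209 ≈ 0.070511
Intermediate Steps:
(-132 + 367)²/z = (-132 + 367)²/783209 = 235²*(1/783209) = 55225*(1/783209) = 55225/783209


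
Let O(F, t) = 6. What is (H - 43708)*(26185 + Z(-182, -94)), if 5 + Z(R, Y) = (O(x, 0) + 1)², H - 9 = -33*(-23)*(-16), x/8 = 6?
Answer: -1464706047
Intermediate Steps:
x = 48 (x = 8*6 = 48)
H = -12135 (H = 9 - 33*(-23)*(-16) = 9 + 759*(-16) = 9 - 12144 = -12135)
Z(R, Y) = 44 (Z(R, Y) = -5 + (6 + 1)² = -5 + 7² = -5 + 49 = 44)
(H - 43708)*(26185 + Z(-182, -94)) = (-12135 - 43708)*(26185 + 44) = -55843*26229 = -1464706047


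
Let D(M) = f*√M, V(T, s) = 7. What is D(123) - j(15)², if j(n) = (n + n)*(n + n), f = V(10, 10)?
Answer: -810000 + 7*√123 ≈ -8.0992e+5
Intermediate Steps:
f = 7
j(n) = 4*n² (j(n) = (2*n)*(2*n) = 4*n²)
D(M) = 7*√M
D(123) - j(15)² = 7*√123 - (4*15²)² = 7*√123 - (4*225)² = 7*√123 - 1*900² = 7*√123 - 1*810000 = 7*√123 - 810000 = -810000 + 7*√123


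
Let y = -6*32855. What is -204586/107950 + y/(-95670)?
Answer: 28457348/172126275 ≈ 0.16533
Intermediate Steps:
y = -197130
-204586/107950 + y/(-95670) = -204586/107950 - 197130/(-95670) = -204586*1/107950 - 197130*(-1/95670) = -102293/53975 + 6571/3189 = 28457348/172126275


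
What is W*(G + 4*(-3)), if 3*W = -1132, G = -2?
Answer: 15848/3 ≈ 5282.7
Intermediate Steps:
W = -1132/3 (W = (1/3)*(-1132) = -1132/3 ≈ -377.33)
W*(G + 4*(-3)) = -1132*(-2 + 4*(-3))/3 = -1132*(-2 - 12)/3 = -1132/3*(-14) = 15848/3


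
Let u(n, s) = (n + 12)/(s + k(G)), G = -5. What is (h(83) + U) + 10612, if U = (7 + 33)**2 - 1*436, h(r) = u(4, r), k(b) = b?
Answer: 459272/39 ≈ 11776.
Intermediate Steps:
u(n, s) = (12 + n)/(-5 + s) (u(n, s) = (n + 12)/(s - 5) = (12 + n)/(-5 + s))
h(r) = 16/(-5 + r) (h(r) = (12 + 4)/(-5 + r) = 16/(-5 + r))
U = 1164 (U = 40**2 - 436 = 1600 - 436 = 1164)
(h(83) + U) + 10612 = (16/(-5 + 83) + 1164) + 10612 = (16/78 + 1164) + 10612 = (16*(1/78) + 1164) + 10612 = (8/39 + 1164) + 10612 = 45404/39 + 10612 = 459272/39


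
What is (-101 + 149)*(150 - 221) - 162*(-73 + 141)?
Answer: -14424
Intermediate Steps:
(-101 + 149)*(150 - 221) - 162*(-73 + 141) = 48*(-71) - 162*68 = -3408 - 11016 = -14424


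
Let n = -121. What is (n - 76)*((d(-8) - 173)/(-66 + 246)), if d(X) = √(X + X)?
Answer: 34081/180 - 197*I/45 ≈ 189.34 - 4.3778*I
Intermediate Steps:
d(X) = √2*√X (d(X) = √(2*X) = √2*√X)
(n - 76)*((d(-8) - 173)/(-66 + 246)) = (-121 - 76)*((√2*√(-8) - 173)/(-66 + 246)) = -197*(√2*(2*I*√2) - 173)/180 = -197*(4*I - 173)/180 = -197*(-173 + 4*I)/180 = -197*(-173/180 + I/45) = 34081/180 - 197*I/45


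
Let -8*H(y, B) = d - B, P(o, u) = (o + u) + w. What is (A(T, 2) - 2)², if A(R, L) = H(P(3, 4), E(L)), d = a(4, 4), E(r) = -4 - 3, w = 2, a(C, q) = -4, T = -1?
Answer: 361/64 ≈ 5.6406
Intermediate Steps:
E(r) = -7
d = -4
P(o, u) = 2 + o + u (P(o, u) = (o + u) + 2 = 2 + o + u)
H(y, B) = ½ + B/8 (H(y, B) = -(-4 - B)/8 = ½ + B/8)
A(R, L) = -3/8 (A(R, L) = ½ + (⅛)*(-7) = ½ - 7/8 = -3/8)
(A(T, 2) - 2)² = (-3/8 - 2)² = (-19/8)² = 361/64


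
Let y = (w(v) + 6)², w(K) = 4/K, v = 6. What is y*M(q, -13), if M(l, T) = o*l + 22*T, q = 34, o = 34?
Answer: 116000/3 ≈ 38667.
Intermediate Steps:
M(l, T) = 22*T + 34*l (M(l, T) = 34*l + 22*T = 22*T + 34*l)
y = 400/9 (y = (4/6 + 6)² = (4*(⅙) + 6)² = (⅔ + 6)² = (20/3)² = 400/9 ≈ 44.444)
y*M(q, -13) = 400*(22*(-13) + 34*34)/9 = 400*(-286 + 1156)/9 = (400/9)*870 = 116000/3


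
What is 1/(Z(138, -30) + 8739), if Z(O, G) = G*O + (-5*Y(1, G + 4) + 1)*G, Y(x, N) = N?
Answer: 1/669 ≈ 0.0014948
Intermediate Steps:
Z(O, G) = G*O + G*(-19 - 5*G) (Z(O, G) = G*O + (-5*(G + 4) + 1)*G = G*O + (-5*(4 + G) + 1)*G = G*O + ((-20 - 5*G) + 1)*G = G*O + (-19 - 5*G)*G = G*O + G*(-19 - 5*G))
1/(Z(138, -30) + 8739) = 1/(-30*(-19 + 138 - 5*(-30)) + 8739) = 1/(-30*(-19 + 138 + 150) + 8739) = 1/(-30*269 + 8739) = 1/(-8070 + 8739) = 1/669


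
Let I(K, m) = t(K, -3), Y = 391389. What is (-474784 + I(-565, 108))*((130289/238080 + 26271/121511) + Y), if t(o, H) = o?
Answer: -5382208976837339211971/28929338880 ≈ -1.8605e+11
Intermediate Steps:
I(K, m) = K
(-474784 + I(-565, 108))*((130289/238080 + 26271/121511) + Y) = (-474784 - 565)*((130289/238080 + 26271/121511) + 391389) = -475349*((130289*(1/238080) + 26271*(1/121511)) + 391389) = -475349*((130289/238080 + 26271/121511) + 391389) = -475349*(22086146359/28929338880 + 391389) = -475349*11322647101050679/28929338880 = -5382208976837339211971/28929338880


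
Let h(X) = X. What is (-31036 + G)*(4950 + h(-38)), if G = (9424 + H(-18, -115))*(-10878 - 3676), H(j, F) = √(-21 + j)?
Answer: -673867121984 - 71489248*I*√39 ≈ -6.7387e+11 - 4.4645e+8*I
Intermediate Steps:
G = -137156896 - 14554*I*√39 (G = (9424 + √(-21 - 18))*(-10878 - 3676) = (9424 + √(-39))*(-14554) = (9424 + I*√39)*(-14554) = -137156896 - 14554*I*√39 ≈ -1.3716e+8 - 90890.0*I)
(-31036 + G)*(4950 + h(-38)) = (-31036 + (-137156896 - 14554*I*√39))*(4950 - 38) = (-137187932 - 14554*I*√39)*4912 = -673867121984 - 71489248*I*√39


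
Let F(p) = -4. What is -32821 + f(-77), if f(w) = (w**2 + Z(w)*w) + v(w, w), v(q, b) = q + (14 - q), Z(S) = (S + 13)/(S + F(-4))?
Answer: -2182046/81 ≈ -26939.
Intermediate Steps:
Z(S) = (13 + S)/(-4 + S) (Z(S) = (S + 13)/(S - 4) = (13 + S)/(-4 + S))
v(q, b) = 14
f(w) = 14 + w**2 + w*(13 + w)/(-4 + w) (f(w) = (w**2 + ((13 + w)/(-4 + w))*w) + 14 = (w**2 + w*(13 + w)/(-4 + w)) + 14 = 14 + w**2 + w*(13 + w)/(-4 + w))
-32821 + f(-77) = -32821 + (-77*(13 - 77) + (-4 - 77)*(14 + (-77)**2))/(-4 - 77) = -32821 + (-77*(-64) - 81*(14 + 5929))/(-81) = -32821 - (4928 - 81*5943)/81 = -32821 - (4928 - 481383)/81 = -32821 - 1/81*(-476455) = -32821 + 476455/81 = -2182046/81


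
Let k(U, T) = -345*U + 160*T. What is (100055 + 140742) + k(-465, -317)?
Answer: 350502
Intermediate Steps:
(100055 + 140742) + k(-465, -317) = (100055 + 140742) + (-345*(-465) + 160*(-317)) = 240797 + (160425 - 50720) = 240797 + 109705 = 350502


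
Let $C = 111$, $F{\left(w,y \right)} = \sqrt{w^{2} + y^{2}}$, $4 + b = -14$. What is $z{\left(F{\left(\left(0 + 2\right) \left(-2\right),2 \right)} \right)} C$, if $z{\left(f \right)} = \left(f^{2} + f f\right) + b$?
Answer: $2442$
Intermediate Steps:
$b = -18$ ($b = -4 - 14 = -18$)
$z{\left(f \right)} = -18 + 2 f^{2}$ ($z{\left(f \right)} = \left(f^{2} + f f\right) - 18 = \left(f^{2} + f^{2}\right) - 18 = 2 f^{2} - 18 = -18 + 2 f^{2}$)
$z{\left(F{\left(\left(0 + 2\right) \left(-2\right),2 \right)} \right)} C = \left(-18 + 2 \left(\sqrt{\left(\left(0 + 2\right) \left(-2\right)\right)^{2} + 2^{2}}\right)^{2}\right) 111 = \left(-18 + 2 \left(\sqrt{\left(2 \left(-2\right)\right)^{2} + 4}\right)^{2}\right) 111 = \left(-18 + 2 \left(\sqrt{\left(-4\right)^{2} + 4}\right)^{2}\right) 111 = \left(-18 + 2 \left(\sqrt{16 + 4}\right)^{2}\right) 111 = \left(-18 + 2 \left(\sqrt{20}\right)^{2}\right) 111 = \left(-18 + 2 \left(2 \sqrt{5}\right)^{2}\right) 111 = \left(-18 + 2 \cdot 20\right) 111 = \left(-18 + 40\right) 111 = 22 \cdot 111 = 2442$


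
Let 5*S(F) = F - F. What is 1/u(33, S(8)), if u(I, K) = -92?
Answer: -1/92 ≈ -0.010870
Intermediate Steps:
S(F) = 0 (S(F) = (F - F)/5 = (⅕)*0 = 0)
1/u(33, S(8)) = 1/(-92) = -1/92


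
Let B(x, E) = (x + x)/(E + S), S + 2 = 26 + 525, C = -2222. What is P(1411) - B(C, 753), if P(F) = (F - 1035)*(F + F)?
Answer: 690760094/651 ≈ 1.0611e+6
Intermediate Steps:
S = 549 (S = -2 + (26 + 525) = -2 + 551 = 549)
P(F) = 2*F*(-1035 + F) (P(F) = (-1035 + F)*(2*F) = 2*F*(-1035 + F))
B(x, E) = 2*x/(549 + E) (B(x, E) = (x + x)/(E + 549) = (2*x)/(549 + E) = 2*x/(549 + E))
P(1411) - B(C, 753) = 2*1411*(-1035 + 1411) - 2*(-2222)/(549 + 753) = 2*1411*376 - 2*(-2222)/1302 = 1061072 - 2*(-2222)/1302 = 1061072 - 1*(-2222/651) = 1061072 + 2222/651 = 690760094/651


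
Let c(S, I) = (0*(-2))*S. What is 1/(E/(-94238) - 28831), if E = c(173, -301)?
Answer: -1/28831 ≈ -3.4685e-5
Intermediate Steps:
c(S, I) = 0 (c(S, I) = 0*S = 0)
E = 0
1/(E/(-94238) - 28831) = 1/(0/(-94238) - 28831) = 1/(0*(-1/94238) - 28831) = 1/(0 - 28831) = 1/(-28831) = -1/28831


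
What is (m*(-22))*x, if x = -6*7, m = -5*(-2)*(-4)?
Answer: -36960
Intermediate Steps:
m = -40 (m = 10*(-4) = -40)
x = -42
(m*(-22))*x = -40*(-22)*(-42) = 880*(-42) = -36960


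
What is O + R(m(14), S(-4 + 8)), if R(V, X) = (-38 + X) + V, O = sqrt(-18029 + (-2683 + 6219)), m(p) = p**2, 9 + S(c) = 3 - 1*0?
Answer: 152 + I*sqrt(14493) ≈ 152.0 + 120.39*I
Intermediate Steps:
S(c) = -6 (S(c) = -9 + (3 - 1*0) = -9 + (3 + 0) = -9 + 3 = -6)
O = I*sqrt(14493) (O = sqrt(-18029 + 3536) = sqrt(-14493) = I*sqrt(14493) ≈ 120.39*I)
R(V, X) = -38 + V + X
O + R(m(14), S(-4 + 8)) = I*sqrt(14493) + (-38 + 14**2 - 6) = I*sqrt(14493) + (-38 + 196 - 6) = I*sqrt(14493) + 152 = 152 + I*sqrt(14493)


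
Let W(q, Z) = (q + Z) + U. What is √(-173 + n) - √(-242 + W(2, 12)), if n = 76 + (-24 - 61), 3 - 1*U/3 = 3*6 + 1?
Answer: I*(√182 - 2*√69) ≈ -3.1225*I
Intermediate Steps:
U = -48 (U = 9 - 3*(3*6 + 1) = 9 - 3*(18 + 1) = 9 - 3*19 = 9 - 57 = -48)
n = -9 (n = 76 - 85 = -9)
W(q, Z) = -48 + Z + q (W(q, Z) = (q + Z) - 48 = (Z + q) - 48 = -48 + Z + q)
√(-173 + n) - √(-242 + W(2, 12)) = √(-173 - 9) - √(-242 + (-48 + 12 + 2)) = √(-182) - √(-242 - 34) = I*√182 - √(-276) = I*√182 - 2*I*√69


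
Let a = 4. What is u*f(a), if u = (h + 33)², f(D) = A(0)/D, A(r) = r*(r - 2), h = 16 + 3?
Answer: 0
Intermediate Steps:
h = 19
A(r) = r*(-2 + r)
f(D) = 0 (f(D) = (0*(-2 + 0))/D = (0*(-2))/D = 0/D = 0)
u = 2704 (u = (19 + 33)² = 52² = 2704)
u*f(a) = 2704*0 = 0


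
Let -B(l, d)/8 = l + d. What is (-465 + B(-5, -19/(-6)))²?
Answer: 1825201/9 ≈ 2.0280e+5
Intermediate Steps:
B(l, d) = -8*d - 8*l (B(l, d) = -8*(l + d) = -8*(d + l) = -8*d - 8*l)
(-465 + B(-5, -19/(-6)))² = (-465 + (-(-152)/(-6) - 8*(-5)))² = (-465 + (-(-152)*(-1)/6 + 40))² = (-465 + (-8*19/6 + 40))² = (-465 + (-76/3 + 40))² = (-465 + 44/3)² = (-1351/3)² = 1825201/9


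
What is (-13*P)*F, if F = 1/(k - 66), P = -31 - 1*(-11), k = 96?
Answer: 26/3 ≈ 8.6667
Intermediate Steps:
P = -20 (P = -31 + 11 = -20)
F = 1/30 (F = 1/(96 - 66) = 1/30 ≈ 0.033333)
(-13*P)*F = -13*(-20)*(1/30) = 260*(1/30) = 26/3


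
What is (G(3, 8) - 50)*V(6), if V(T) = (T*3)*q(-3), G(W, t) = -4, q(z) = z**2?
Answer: -8748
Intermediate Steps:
V(T) = 27*T (V(T) = (T*3)*(-3)**2 = (3*T)*9 = 27*T)
(G(3, 8) - 50)*V(6) = (-4 - 50)*(27*6) = -54*162 = -8748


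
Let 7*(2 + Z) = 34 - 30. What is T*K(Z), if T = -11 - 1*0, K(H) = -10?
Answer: 110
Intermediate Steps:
Z = -10/7 (Z = -2 + (34 - 30)/7 = -2 + (1/7)*4 = -2 + 4/7 = -10/7 ≈ -1.4286)
T = -11 (T = -11 + 0 = -11)
T*K(Z) = -11*(-10) = 110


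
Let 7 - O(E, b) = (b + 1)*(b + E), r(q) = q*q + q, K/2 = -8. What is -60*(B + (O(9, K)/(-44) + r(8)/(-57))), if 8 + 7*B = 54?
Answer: -661470/1463 ≈ -452.13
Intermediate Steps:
K = -16 (K = 2*(-8) = -16)
B = 46/7 (B = -8/7 + (1/7)*54 = -8/7 + 54/7 = 46/7 ≈ 6.5714)
r(q) = q + q**2 (r(q) = q**2 + q = q + q**2)
O(E, b) = 7 - (1 + b)*(E + b) (O(E, b) = 7 - (b + 1)*(b + E) = 7 - (1 + b)*(E + b))
-60*(B + (O(9, K)/(-44) + r(8)/(-57))) = -60*(46/7 + ((7 - 1*9 - 1*(-16) - 1*(-16)**2 - 1*9*(-16))/(-44) + (8*(1 + 8))/(-57))) = -60*(46/7 + ((7 - 9 + 16 - 1*256 + 144)*(-1/44) + (8*9)*(-1/57))) = -60*(46/7 + ((7 - 9 + 16 - 256 + 144)*(-1/44) + 72*(-1/57))) = -60*(46/7 + (-98*(-1/44) - 24/19)) = -60*(46/7 + (49/22 - 24/19)) = -60*(46/7 + 403/418) = -60*22049/2926 = -661470/1463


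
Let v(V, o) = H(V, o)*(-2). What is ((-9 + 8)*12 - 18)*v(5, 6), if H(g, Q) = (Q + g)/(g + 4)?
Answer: 220/3 ≈ 73.333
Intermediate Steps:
H(g, Q) = (Q + g)/(4 + g)
v(V, o) = -2*(V + o)/(4 + V) (v(V, o) = ((o + V)/(4 + V))*(-2) = ((V + o)/(4 + V))*(-2) = -2*(V + o)/(4 + V))
((-9 + 8)*12 - 18)*v(5, 6) = ((-9 + 8)*12 - 18)*(2*(-1*5 - 1*6)/(4 + 5)) = (-1*12 - 18)*(2*(-5 - 6)/9) = (-12 - 18)*(2*(⅑)*(-11)) = -30*(-22/9) = 220/3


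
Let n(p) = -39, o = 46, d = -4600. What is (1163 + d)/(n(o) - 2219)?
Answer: 3437/2258 ≈ 1.5221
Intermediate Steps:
(1163 + d)/(n(o) - 2219) = (1163 - 4600)/(-39 - 2219) = -3437/(-2258) = -3437*(-1/2258) = 3437/2258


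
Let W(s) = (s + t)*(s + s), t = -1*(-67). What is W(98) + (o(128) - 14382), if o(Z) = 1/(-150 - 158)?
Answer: 5531063/308 ≈ 17958.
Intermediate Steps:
o(Z) = -1/308 (o(Z) = 1/(-308) = -1/308)
t = 67
W(s) = 2*s*(67 + s) (W(s) = (s + 67)*(s + s) = (67 + s)*(2*s) = 2*s*(67 + s))
W(98) + (o(128) - 14382) = 2*98*(67 + 98) + (-1/308 - 14382) = 2*98*165 - 4429657/308 = 32340 - 4429657/308 = 5531063/308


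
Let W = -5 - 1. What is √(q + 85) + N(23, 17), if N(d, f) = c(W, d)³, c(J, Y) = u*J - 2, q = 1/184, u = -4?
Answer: 10648 + √719486/92 ≈ 10657.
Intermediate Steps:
q = 1/184 ≈ 0.0054348
W = -6
c(J, Y) = -2 - 4*J (c(J, Y) = -4*J - 2 = -2 - 4*J)
N(d, f) = 10648 (N(d, f) = (-2 - 4*(-6))³ = (-2 + 24)³ = 22³ = 10648)
√(q + 85) + N(23, 17) = √(1/184 + 85) + 10648 = √(15641/184) + 10648 = √719486/92 + 10648 = 10648 + √719486/92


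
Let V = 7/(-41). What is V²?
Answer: 49/1681 ≈ 0.029149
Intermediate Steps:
V = -7/41 (V = 7*(-1/41) = -7/41 ≈ -0.17073)
V² = (-7/41)² = 49/1681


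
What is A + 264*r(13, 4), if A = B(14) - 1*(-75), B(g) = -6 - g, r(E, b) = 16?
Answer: 4279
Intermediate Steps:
A = 55 (A = (-6 - 1*14) - 1*(-75) = (-6 - 14) + 75 = -20 + 75 = 55)
A + 264*r(13, 4) = 55 + 264*16 = 55 + 4224 = 4279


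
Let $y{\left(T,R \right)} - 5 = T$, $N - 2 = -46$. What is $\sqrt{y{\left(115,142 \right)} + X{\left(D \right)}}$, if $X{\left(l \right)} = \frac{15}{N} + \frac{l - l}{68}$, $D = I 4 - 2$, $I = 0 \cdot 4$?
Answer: $\frac{9 \sqrt{715}}{22} \approx 10.939$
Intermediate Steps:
$N = -44$ ($N = 2 - 46 = -44$)
$I = 0$
$y{\left(T,R \right)} = 5 + T$
$D = -2$ ($D = 0 \cdot 4 - 2 = 0 - 2 = -2$)
$X{\left(l \right)} = - \frac{15}{44}$ ($X{\left(l \right)} = \frac{15}{-44} + \frac{l - l}{68} = 15 \left(- \frac{1}{44}\right) + 0 \cdot \frac{1}{68} = - \frac{15}{44} + 0 = - \frac{15}{44}$)
$\sqrt{y{\left(115,142 \right)} + X{\left(D \right)}} = \sqrt{\left(5 + 115\right) - \frac{15}{44}} = \sqrt{120 - \frac{15}{44}} = \sqrt{\frac{5265}{44}} = \frac{9 \sqrt{715}}{22}$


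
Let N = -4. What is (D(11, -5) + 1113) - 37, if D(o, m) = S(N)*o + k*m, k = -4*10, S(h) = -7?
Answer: 1199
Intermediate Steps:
k = -40
D(o, m) = -40*m - 7*o (D(o, m) = -7*o - 40*m = -40*m - 7*o)
(D(11, -5) + 1113) - 37 = ((-40*(-5) - 7*11) + 1113) - 37 = ((200 - 77) + 1113) - 37 = (123 + 1113) - 37 = 1236 - 37 = 1199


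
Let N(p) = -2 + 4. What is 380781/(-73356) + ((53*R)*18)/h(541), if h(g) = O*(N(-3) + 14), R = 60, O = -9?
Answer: -9846597/24452 ≈ -402.69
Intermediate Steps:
N(p) = 2
h(g) = -144 (h(g) = -9*(2 + 14) = -9*16 = -144)
380781/(-73356) + ((53*R)*18)/h(541) = 380781/(-73356) + ((53*60)*18)/(-144) = 380781*(-1/73356) + (3180*18)*(-1/144) = -126927/24452 + 57240*(-1/144) = -126927/24452 - 795/2 = -9846597/24452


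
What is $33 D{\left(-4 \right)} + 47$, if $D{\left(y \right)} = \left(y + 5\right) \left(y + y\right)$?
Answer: $-217$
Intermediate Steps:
$D{\left(y \right)} = 2 y \left(5 + y\right)$ ($D{\left(y \right)} = \left(5 + y\right) 2 y = 2 y \left(5 + y\right)$)
$33 D{\left(-4 \right)} + 47 = 33 \cdot 2 \left(-4\right) \left(5 - 4\right) + 47 = 33 \cdot 2 \left(-4\right) 1 + 47 = 33 \left(-8\right) + 47 = -264 + 47 = -217$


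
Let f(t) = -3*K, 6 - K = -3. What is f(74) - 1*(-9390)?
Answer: 9363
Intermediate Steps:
K = 9 (K = 6 - 1*(-3) = 6 + 3 = 9)
f(t) = -27 (f(t) = -3*9 = -27)
f(74) - 1*(-9390) = -27 - 1*(-9390) = -27 + 9390 = 9363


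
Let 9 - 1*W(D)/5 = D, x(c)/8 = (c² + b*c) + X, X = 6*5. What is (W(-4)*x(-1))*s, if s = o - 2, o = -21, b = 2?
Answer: -346840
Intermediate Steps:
X = 30
x(c) = 240 + 8*c² + 16*c (x(c) = 8*((c² + 2*c) + 30) = 8*(30 + c² + 2*c) = 240 + 8*c² + 16*c)
s = -23 (s = -21 - 2 = -23)
W(D) = 45 - 5*D
(W(-4)*x(-1))*s = ((45 - 5*(-4))*(240 + 8*(-1)² + 16*(-1)))*(-23) = ((45 + 20)*(240 + 8*1 - 16))*(-23) = (65*(240 + 8 - 16))*(-23) = (65*232)*(-23) = 15080*(-23) = -346840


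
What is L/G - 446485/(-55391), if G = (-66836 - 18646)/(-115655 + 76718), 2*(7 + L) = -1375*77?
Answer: -76100253250241/3156622308 ≈ -24108.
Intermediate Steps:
L = -105889/2 (L = -7 + (-1375*77)/2 = -7 + (½)*(-105875) = -7 - 105875/2 = -105889/2 ≈ -52945.)
G = 28494/12979 (G = -85482/(-38937) = -85482*(-1/38937) = 28494/12979 ≈ 2.1954)
L/G - 446485/(-55391) = -105889/(2*28494/12979) - 446485/(-55391) = -105889/2*12979/28494 - 446485*(-1/55391) = -1374333331/56988 + 446485/55391 = -76100253250241/3156622308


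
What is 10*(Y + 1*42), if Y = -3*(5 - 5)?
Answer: 420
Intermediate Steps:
Y = 0 (Y = -3*0 = 0)
10*(Y + 1*42) = 10*(0 + 1*42) = 10*(0 + 42) = 10*42 = 420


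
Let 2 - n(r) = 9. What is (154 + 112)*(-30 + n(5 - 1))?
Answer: -9842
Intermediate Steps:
n(r) = -7 (n(r) = 2 - 1*9 = 2 - 9 = -7)
(154 + 112)*(-30 + n(5 - 1)) = (154 + 112)*(-30 - 7) = 266*(-37) = -9842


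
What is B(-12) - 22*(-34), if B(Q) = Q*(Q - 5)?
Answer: 952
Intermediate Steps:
B(Q) = Q*(-5 + Q)
B(-12) - 22*(-34) = -12*(-5 - 12) - 22*(-34) = -12*(-17) + 748 = 204 + 748 = 952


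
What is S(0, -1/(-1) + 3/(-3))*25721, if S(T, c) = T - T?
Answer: 0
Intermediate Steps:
S(T, c) = 0
S(0, -1/(-1) + 3/(-3))*25721 = 0*25721 = 0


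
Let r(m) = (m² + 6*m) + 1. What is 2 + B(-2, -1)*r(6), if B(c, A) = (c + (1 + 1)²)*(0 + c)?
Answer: -290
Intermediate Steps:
r(m) = 1 + m² + 6*m
B(c, A) = c*(4 + c) (B(c, A) = (c + 2²)*c = (c + 4)*c = (4 + c)*c = c*(4 + c))
2 + B(-2, -1)*r(6) = 2 + (-2*(4 - 2))*(1 + 6² + 6*6) = 2 + (-2*2)*(1 + 36 + 36) = 2 - 4*73 = 2 - 292 = -290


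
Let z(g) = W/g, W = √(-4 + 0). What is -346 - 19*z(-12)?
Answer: -346 + 19*I/6 ≈ -346.0 + 3.1667*I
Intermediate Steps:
W = 2*I (W = √(-4) = 2*I ≈ 2.0*I)
z(g) = 2*I/g (z(g) = (2*I)/g = 2*I/g)
-346 - 19*z(-12) = -346 - 38*I/(-12) = -346 - 38*I*(-1)/12 = -346 - (-19)*I/6 = -346 + 19*I/6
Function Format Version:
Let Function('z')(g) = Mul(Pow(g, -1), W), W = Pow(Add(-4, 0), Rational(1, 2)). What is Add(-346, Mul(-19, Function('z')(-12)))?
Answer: Add(-346, Mul(Rational(19, 6), I)) ≈ Add(-346.00, Mul(3.1667, I))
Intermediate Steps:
W = Mul(2, I) (W = Pow(-4, Rational(1, 2)) = Mul(2, I) ≈ Mul(2.0000, I))
Function('z')(g) = Mul(2, I, Pow(g, -1)) (Function('z')(g) = Mul(Pow(g, -1), Mul(2, I)) = Mul(2, I, Pow(g, -1)))
Add(-346, Mul(-19, Function('z')(-12))) = Add(-346, Mul(-19, Mul(2, I, Pow(-12, -1)))) = Add(-346, Mul(-19, Mul(2, I, Rational(-1, 12)))) = Add(-346, Mul(-19, Mul(Rational(-1, 6), I))) = Add(-346, Mul(Rational(19, 6), I))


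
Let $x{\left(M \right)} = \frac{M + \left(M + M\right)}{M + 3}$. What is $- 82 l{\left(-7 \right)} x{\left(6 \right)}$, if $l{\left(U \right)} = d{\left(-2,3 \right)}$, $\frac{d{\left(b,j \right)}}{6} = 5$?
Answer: $-4920$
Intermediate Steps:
$d{\left(b,j \right)} = 30$ ($d{\left(b,j \right)} = 6 \cdot 5 = 30$)
$l{\left(U \right)} = 30$
$x{\left(M \right)} = \frac{3 M}{3 + M}$ ($x{\left(M \right)} = \frac{M + 2 M}{3 + M} = \frac{3 M}{3 + M}$)
$- 82 l{\left(-7 \right)} x{\left(6 \right)} = \left(-82\right) 30 \cdot 3 \cdot 6 \frac{1}{3 + 6} = - 2460 \cdot 3 \cdot 6 \cdot \frac{1}{9} = \left(-2460\right) 2 = -4920$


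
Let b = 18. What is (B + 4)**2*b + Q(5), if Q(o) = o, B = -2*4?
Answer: 293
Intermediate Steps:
B = -8
(B + 4)**2*b + Q(5) = (-8 + 4)**2*18 + 5 = (-4)**2*18 + 5 = 16*18 + 5 = 288 + 5 = 293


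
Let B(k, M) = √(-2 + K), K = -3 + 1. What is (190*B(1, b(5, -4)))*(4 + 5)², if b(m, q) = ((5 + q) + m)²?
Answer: 30780*I ≈ 30780.0*I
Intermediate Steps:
K = -2
b(m, q) = (5 + m + q)²
B(k, M) = 2*I (B(k, M) = √(-2 - 2) = √(-4) = 2*I)
(190*B(1, b(5, -4)))*(4 + 5)² = (190*(2*I))*(4 + 5)² = (380*I)*9² = (380*I)*81 = 30780*I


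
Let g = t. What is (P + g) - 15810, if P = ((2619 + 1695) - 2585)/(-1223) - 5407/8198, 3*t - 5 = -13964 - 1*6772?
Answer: -683455044103/30078462 ≈ -22722.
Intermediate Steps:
t = -20731/3 (t = 5/3 + (-13964 - 1*6772)/3 = 5/3 + (-13964 - 6772)/3 = 5/3 + (⅓)*(-20736) = 5/3 - 6912 = -20731/3 ≈ -6910.3)
g = -20731/3 ≈ -6910.3
P = -20787103/10026154 (P = (4314 - 2585)*(-1/1223) - 5407*1/8198 = 1729*(-1/1223) - 5407/8198 = -1729/1223 - 5407/8198 = -20787103/10026154 ≈ -2.0733)
(P + g) - 15810 = (-20787103/10026154 - 20731/3) - 15810 = -207914559883/30078462 - 15810 = -683455044103/30078462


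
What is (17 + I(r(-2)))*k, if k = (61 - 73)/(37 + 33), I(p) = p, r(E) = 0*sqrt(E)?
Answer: -102/35 ≈ -2.9143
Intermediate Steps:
r(E) = 0
k = -6/35 (k = -12/70 = -12*1/70 = -6/35 ≈ -0.17143)
(17 + I(r(-2)))*k = (17 + 0)*(-6/35) = 17*(-6/35) = -102/35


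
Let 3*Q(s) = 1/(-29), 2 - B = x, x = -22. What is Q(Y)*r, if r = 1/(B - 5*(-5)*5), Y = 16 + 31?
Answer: -1/12963 ≈ -7.7143e-5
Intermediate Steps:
B = 24 (B = 2 - 1*(-22) = 2 + 22 = 24)
Y = 47
Q(s) = -1/87 (Q(s) = (1/3)/(-29) = (1/3)*(-1/29) = -1/87)
r = 1/149 (r = 1/(24 - 5*(-5)*5) = 1/(24 + 25*5) = 1/(24 + 125) = 1/149 ≈ 0.0067114)
Q(Y)*r = -1/87*1/149 = -1/12963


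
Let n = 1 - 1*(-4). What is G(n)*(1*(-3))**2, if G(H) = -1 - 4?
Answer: -45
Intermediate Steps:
n = 5 (n = 1 + 4 = 5)
G(H) = -5
G(n)*(1*(-3))**2 = -5*(1*(-3))**2 = -5*(-3)**2 = -5*9 = -45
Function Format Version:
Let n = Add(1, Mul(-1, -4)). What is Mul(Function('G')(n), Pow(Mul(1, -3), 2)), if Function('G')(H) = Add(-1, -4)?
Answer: -45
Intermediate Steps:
n = 5 (n = Add(1, 4) = 5)
Function('G')(H) = -5
Mul(Function('G')(n), Pow(Mul(1, -3), 2)) = Mul(-5, Pow(Mul(1, -3), 2)) = Mul(-5, Pow(-3, 2)) = Mul(-5, 9) = -45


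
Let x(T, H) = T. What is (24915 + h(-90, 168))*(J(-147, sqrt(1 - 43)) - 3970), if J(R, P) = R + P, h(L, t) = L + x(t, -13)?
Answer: -102896181 + 24993*I*sqrt(42) ≈ -1.029e+8 + 1.6197e+5*I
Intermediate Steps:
h(L, t) = L + t
J(R, P) = P + R
(24915 + h(-90, 168))*(J(-147, sqrt(1 - 43)) - 3970) = (24915 + (-90 + 168))*((sqrt(1 - 43) - 147) - 3970) = (24915 + 78)*((sqrt(-42) - 147) - 3970) = 24993*((I*sqrt(42) - 147) - 3970) = 24993*((-147 + I*sqrt(42)) - 3970) = 24993*(-4117 + I*sqrt(42)) = -102896181 + 24993*I*sqrt(42)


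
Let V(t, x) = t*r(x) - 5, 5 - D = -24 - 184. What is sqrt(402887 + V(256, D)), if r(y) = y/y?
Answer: sqrt(403138) ≈ 634.93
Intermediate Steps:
r(y) = 1
D = 213 (D = 5 - (-24 - 184) = 5 - 1*(-208) = 5 + 208 = 213)
V(t, x) = -5 + t (V(t, x) = t*1 - 5 = t - 5 = -5 + t)
sqrt(402887 + V(256, D)) = sqrt(402887 + (-5 + 256)) = sqrt(402887 + 251) = sqrt(403138)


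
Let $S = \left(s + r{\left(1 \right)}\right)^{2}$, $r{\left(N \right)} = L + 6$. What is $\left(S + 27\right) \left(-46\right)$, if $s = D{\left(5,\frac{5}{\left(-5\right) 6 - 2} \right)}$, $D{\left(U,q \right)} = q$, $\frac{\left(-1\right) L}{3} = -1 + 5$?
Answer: $- \frac{1528511}{512} \approx -2985.4$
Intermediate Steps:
$L = -12$ ($L = - 3 \left(-1 + 5\right) = \left(-3\right) 4 = -12$)
$r{\left(N \right)} = -6$ ($r{\left(N \right)} = -12 + 6 = -6$)
$s = - \frac{5}{32}$ ($s = \frac{5}{\left(-5\right) 6 - 2} = \frac{5}{-30 - 2} = \frac{5}{-32} = 5 \left(- \frac{1}{32}\right) = - \frac{5}{32} \approx -0.15625$)
$S = \frac{38809}{1024}$ ($S = \left(- \frac{5}{32} - 6\right)^{2} = \left(- \frac{197}{32}\right)^{2} = \frac{38809}{1024} \approx 37.899$)
$\left(S + 27\right) \left(-46\right) = \left(\frac{38809}{1024} + 27\right) \left(-46\right) = \frac{66457}{1024} \left(-46\right) = - \frac{1528511}{512}$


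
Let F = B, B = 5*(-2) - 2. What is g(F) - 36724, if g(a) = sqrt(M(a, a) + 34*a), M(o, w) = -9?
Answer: -36724 + I*sqrt(417) ≈ -36724.0 + 20.421*I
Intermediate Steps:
B = -12 (B = -10 - 2 = -12)
F = -12
g(a) = sqrt(-9 + 34*a)
g(F) - 36724 = sqrt(-9 + 34*(-12)) - 36724 = sqrt(-9 - 408) - 36724 = sqrt(-417) - 36724 = I*sqrt(417) - 36724 = -36724 + I*sqrt(417)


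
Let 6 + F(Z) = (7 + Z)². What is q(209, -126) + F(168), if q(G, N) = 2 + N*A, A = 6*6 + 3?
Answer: 25707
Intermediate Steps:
A = 39 (A = 36 + 3 = 39)
F(Z) = -6 + (7 + Z)²
q(G, N) = 2 + 39*N (q(G, N) = 2 + N*39 = 2 + 39*N)
q(209, -126) + F(168) = (2 + 39*(-126)) + (-6 + (7 + 168)²) = (2 - 4914) + (-6 + 175²) = -4912 + (-6 + 30625) = -4912 + 30619 = 25707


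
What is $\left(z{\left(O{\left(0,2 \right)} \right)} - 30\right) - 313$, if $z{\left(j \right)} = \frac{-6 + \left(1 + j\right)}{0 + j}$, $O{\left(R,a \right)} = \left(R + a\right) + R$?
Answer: $- \frac{689}{2} \approx -344.5$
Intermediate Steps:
$O{\left(R,a \right)} = a + 2 R$
$z{\left(j \right)} = \frac{-5 + j}{j}$
$\left(z{\left(O{\left(0,2 \right)} \right)} - 30\right) - 313 = \left(\frac{-5 + \left(2 + 2 \cdot 0\right)}{2 + 2 \cdot 0} - 30\right) - 313 = \left(\frac{-5 + \left(2 + 0\right)}{2 + 0} - 30\right) - 313 = \left(\frac{-5 + 2}{2} - 30\right) - 313 = \left(\frac{1}{2} \left(-3\right) - 30\right) - 313 = \left(- \frac{3}{2} - 30\right) - 313 = - \frac{63}{2} - 313 = - \frac{689}{2}$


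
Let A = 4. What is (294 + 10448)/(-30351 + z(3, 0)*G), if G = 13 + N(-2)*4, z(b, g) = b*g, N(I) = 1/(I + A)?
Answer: -10742/30351 ≈ -0.35393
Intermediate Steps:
N(I) = 1/(4 + I) (N(I) = 1/(I + 4) = 1/(4 + I))
G = 15 (G = 13 + 4/(4 - 2) = 13 + 4/2 = 13 + (1/2)*4 = 13 + 2 = 15)
(294 + 10448)/(-30351 + z(3, 0)*G) = (294 + 10448)/(-30351 + (3*0)*15) = 10742/(-30351 + 0*15) = 10742/(-30351 + 0) = 10742/(-30351) = 10742*(-1/30351) = -10742/30351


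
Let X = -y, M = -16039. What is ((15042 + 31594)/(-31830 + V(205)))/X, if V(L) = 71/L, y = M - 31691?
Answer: -956038/31144202067 ≈ -3.0697e-5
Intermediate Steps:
y = -47730 (y = -16039 - 31691 = -47730)
X = 47730 (X = -1*(-47730) = 47730)
((15042 + 31594)/(-31830 + V(205)))/X = ((15042 + 31594)/(-31830 + 71/205))/47730 = (46636/(-31830 + 71*(1/205)))*(1/47730) = (46636/(-31830 + 71/205))*(1/47730) = (46636/(-6525079/205))*(1/47730) = (46636*(-205/6525079))*(1/47730) = -9560380/6525079*1/47730 = -956038/31144202067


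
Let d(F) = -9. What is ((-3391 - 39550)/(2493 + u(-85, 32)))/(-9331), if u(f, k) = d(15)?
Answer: 1867/1007748 ≈ 0.0018526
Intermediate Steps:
u(f, k) = -9
((-3391 - 39550)/(2493 + u(-85, 32)))/(-9331) = ((-3391 - 39550)/(2493 - 9))/(-9331) = -42941/2484*(-1/9331) = -42941*1/2484*(-1/9331) = -1867/108*(-1/9331) = 1867/1007748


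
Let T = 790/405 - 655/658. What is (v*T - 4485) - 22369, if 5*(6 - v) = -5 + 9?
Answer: -3577499413/133245 ≈ -26849.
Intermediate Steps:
v = 26/5 (v = 6 - (-5 + 9)/5 = 6 - ⅕*4 = 6 - ⅘ = 26/5 ≈ 5.2000)
T = 50909/53298 (T = 790*(1/405) - 655*1/658 = 158/81 - 655/658 = 50909/53298 ≈ 0.95518)
(v*T - 4485) - 22369 = ((26/5)*(50909/53298) - 4485) - 22369 = (661817/133245 - 4485) - 22369 = -596942008/133245 - 22369 = -3577499413/133245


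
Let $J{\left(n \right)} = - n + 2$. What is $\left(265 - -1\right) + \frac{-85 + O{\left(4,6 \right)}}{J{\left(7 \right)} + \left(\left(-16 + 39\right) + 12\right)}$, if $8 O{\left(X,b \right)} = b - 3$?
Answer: $\frac{63163}{240} \approx 263.18$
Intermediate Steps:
$O{\left(X,b \right)} = - \frac{3}{8} + \frac{b}{8}$ ($O{\left(X,b \right)} = \frac{b - 3}{8} = \frac{-3 + b}{8} = - \frac{3}{8} + \frac{b}{8}$)
$J{\left(n \right)} = 2 - n$
$\left(265 - -1\right) + \frac{-85 + O{\left(4,6 \right)}}{J{\left(7 \right)} + \left(\left(-16 + 39\right) + 12\right)} = \left(265 - -1\right) + \frac{-85 + \left(- \frac{3}{8} + \frac{1}{8} \cdot 6\right)}{\left(2 - 7\right) + \left(\left(-16 + 39\right) + 12\right)} = \left(265 + 1\right) + \frac{-85 + \left(- \frac{3}{8} + \frac{3}{4}\right)}{\left(2 - 7\right) + \left(23 + 12\right)} = 266 + \frac{-85 + \frac{3}{8}}{-5 + 35} = 266 - \frac{677}{8 \cdot 30} = 266 - \frac{677}{240} = \frac{63163}{240}$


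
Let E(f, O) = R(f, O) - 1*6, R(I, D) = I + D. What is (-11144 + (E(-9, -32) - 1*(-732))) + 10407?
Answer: -52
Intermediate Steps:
R(I, D) = D + I
E(f, O) = -6 + O + f (E(f, O) = (O + f) - 1*6 = (O + f) - 6 = -6 + O + f)
(-11144 + (E(-9, -32) - 1*(-732))) + 10407 = (-11144 + ((-6 - 32 - 9) - 1*(-732))) + 10407 = (-11144 + (-47 + 732)) + 10407 = (-11144 + 685) + 10407 = -10459 + 10407 = -52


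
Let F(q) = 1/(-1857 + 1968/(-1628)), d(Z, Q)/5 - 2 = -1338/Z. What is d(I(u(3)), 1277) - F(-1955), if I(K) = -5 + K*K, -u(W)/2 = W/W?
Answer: 5067150107/756291 ≈ 6700.0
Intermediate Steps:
u(W) = -2 (u(W) = -2*W/W = -2*1 = -2)
I(K) = -5 + K²
d(Z, Q) = 10 - 6690/Z (d(Z, Q) = 10 + 5*(-1338/Z) = 10 - 6690/Z)
F(q) = -407/756291 (F(q) = 1/(-1857 + 1968*(-1/1628)) = 1/(-1857 - 492/407) = 1/(-756291/407) = -407/756291)
d(I(u(3)), 1277) - F(-1955) = (10 - 6690/(-5 + (-2)²)) - 1*(-407/756291) = (10 - 6690/(-5 + 4)) + 407/756291 = (10 - 6690/(-1)) + 407/756291 = (10 - 6690*(-1)) + 407/756291 = (10 + 6690) + 407/756291 = 6700 + 407/756291 = 5067150107/756291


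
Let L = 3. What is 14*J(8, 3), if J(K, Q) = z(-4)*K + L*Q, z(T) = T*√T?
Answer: 126 - 896*I ≈ 126.0 - 896.0*I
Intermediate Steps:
z(T) = T^(3/2)
J(K, Q) = 3*Q - 8*I*K (J(K, Q) = (-4)^(3/2)*K + 3*Q = (-8*I)*K + 3*Q = -8*I*K + 3*Q = 3*Q - 8*I*K)
14*J(8, 3) = 14*(3*3 - 8*I*8) = 14*(9 - 64*I) = 126 - 896*I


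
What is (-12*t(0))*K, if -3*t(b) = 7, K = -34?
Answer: -952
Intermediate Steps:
t(b) = -7/3 (t(b) = -⅓*7 = -7/3)
(-12*t(0))*K = -12*(-7/3)*(-34) = 28*(-34) = -952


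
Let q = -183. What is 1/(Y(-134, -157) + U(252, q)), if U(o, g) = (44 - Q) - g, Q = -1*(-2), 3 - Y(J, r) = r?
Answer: 1/385 ≈ 0.0025974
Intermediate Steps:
Y(J, r) = 3 - r
Q = 2
U(o, g) = 42 - g (U(o, g) = (44 - 1*2) - g = (44 - 2) - g = 42 - g)
1/(Y(-134, -157) + U(252, q)) = 1/((3 - 1*(-157)) + (42 - 1*(-183))) = 1/((3 + 157) + (42 + 183)) = 1/(160 + 225) = 1/385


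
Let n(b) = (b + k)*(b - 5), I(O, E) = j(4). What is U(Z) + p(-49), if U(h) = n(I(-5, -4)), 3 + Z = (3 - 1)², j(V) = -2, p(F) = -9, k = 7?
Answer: -44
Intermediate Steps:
I(O, E) = -2
Z = 1 (Z = -3 + (3 - 1)² = -3 + 2² = -3 + 4 = 1)
n(b) = (-5 + b)*(7 + b) (n(b) = (b + 7)*(b - 5) = (7 + b)*(-5 + b) = (-5 + b)*(7 + b))
U(h) = -35 (U(h) = -35 + (-2)² + 2*(-2) = -35 + 4 - 4 = -35)
U(Z) + p(-49) = -35 - 9 = -44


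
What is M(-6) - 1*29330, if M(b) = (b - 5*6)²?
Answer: -28034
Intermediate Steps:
M(b) = (-30 + b)² (M(b) = (b - 30)² = (-30 + b)²)
M(-6) - 1*29330 = (-30 - 6)² - 1*29330 = (-36)² - 29330 = 1296 - 29330 = -28034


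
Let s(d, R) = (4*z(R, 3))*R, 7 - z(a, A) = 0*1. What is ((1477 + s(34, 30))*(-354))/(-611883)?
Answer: 273406/203961 ≈ 1.3405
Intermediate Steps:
z(a, A) = 7 (z(a, A) = 7 - 0 = 7 - 1*0 = 7 + 0 = 7)
s(d, R) = 28*R (s(d, R) = (4*7)*R = 28*R)
((1477 + s(34, 30))*(-354))/(-611883) = ((1477 + 28*30)*(-354))/(-611883) = ((1477 + 840)*(-354))*(-1/611883) = (2317*(-354))*(-1/611883) = -820218*(-1/611883) = 273406/203961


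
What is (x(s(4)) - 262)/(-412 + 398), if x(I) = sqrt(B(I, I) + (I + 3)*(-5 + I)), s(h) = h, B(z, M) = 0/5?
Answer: 131/7 - I*sqrt(7)/14 ≈ 18.714 - 0.18898*I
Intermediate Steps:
B(z, M) = 0 (B(z, M) = 0*(1/5) = 0)
x(I) = sqrt((-5 + I)*(3 + I)) (x(I) = sqrt(0 + (I + 3)*(-5 + I)) = sqrt(0 + (3 + I)*(-5 + I)) = sqrt(0 + (-5 + I)*(3 + I)) = sqrt((-5 + I)*(3 + I)))
(x(s(4)) - 262)/(-412 + 398) = (sqrt(-15 + 4**2 - 2*4) - 262)/(-412 + 398) = (sqrt(-15 + 16 - 8) - 262)/(-14) = (sqrt(-7) - 262)*(-1/14) = (I*sqrt(7) - 262)*(-1/14) = (-262 + I*sqrt(7))*(-1/14) = 131/7 - I*sqrt(7)/14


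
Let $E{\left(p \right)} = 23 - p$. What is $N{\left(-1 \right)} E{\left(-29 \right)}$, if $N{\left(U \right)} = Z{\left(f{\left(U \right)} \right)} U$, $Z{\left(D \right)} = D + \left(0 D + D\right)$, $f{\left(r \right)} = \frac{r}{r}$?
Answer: $-104$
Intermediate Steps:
$f{\left(r \right)} = 1$
$Z{\left(D \right)} = 2 D$ ($Z{\left(D \right)} = D + \left(0 + D\right) = D + D = 2 D$)
$N{\left(U \right)} = 2 U$ ($N{\left(U \right)} = 2 \cdot 1 U = 2 U$)
$N{\left(-1 \right)} E{\left(-29 \right)} = 2 \left(-1\right) \left(23 - -29\right) = - 2 \left(23 + 29\right) = \left(-2\right) 52 = -104$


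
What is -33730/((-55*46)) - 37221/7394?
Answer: 15523049/1870682 ≈ 8.2981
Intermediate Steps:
-33730/((-55*46)) - 37221/7394 = -33730/(-2530) - 37221*1/7394 = -33730*(-1/2530) - 37221/7394 = 3373/253 - 37221/7394 = 15523049/1870682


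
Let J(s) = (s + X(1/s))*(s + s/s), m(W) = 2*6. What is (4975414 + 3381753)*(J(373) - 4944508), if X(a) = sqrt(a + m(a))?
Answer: -40156237578002 + 34381385038*sqrt(13801)/373 ≈ -4.0145e+13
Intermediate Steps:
m(W) = 12
X(a) = sqrt(12 + a) (X(a) = sqrt(a + 12) = sqrt(12 + a))
J(s) = (1 + s)*(s + sqrt(12 + 1/s)) (J(s) = (s + sqrt(12 + 1/s))*(s + s/s) = (s + sqrt(12 + 1/s))*(s + 1) = (s + sqrt(12 + 1/s))*(1 + s) = (1 + s)*(s + sqrt(12 + 1/s)))
(4975414 + 3381753)*(J(373) - 4944508) = (4975414 + 3381753)*((373 + 373**2 + sqrt(12 + 1/373) + 373*sqrt(12 + 1/373)) - 4944508) = 8357167*((373 + 139129 + sqrt(12 + 1/373) + 373*sqrt(12 + 1/373)) - 4944508) = 8357167*((373 + 139129 + sqrt(4477/373) + 373*sqrt(4477/373)) - 4944508) = 8357167*((373 + 139129 + 11*sqrt(13801)/373 + 373*(11*sqrt(13801)/373)) - 4944508) = 8357167*((373 + 139129 + 11*sqrt(13801)/373 + 11*sqrt(13801)) - 4944508) = 8357167*((139502 + 4114*sqrt(13801)/373) - 4944508) = 8357167*(-4805006 + 4114*sqrt(13801)/373) = -40156237578002 + 34381385038*sqrt(13801)/373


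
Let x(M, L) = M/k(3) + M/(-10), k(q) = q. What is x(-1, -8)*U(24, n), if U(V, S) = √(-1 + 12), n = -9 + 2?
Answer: -7*√11/30 ≈ -0.77388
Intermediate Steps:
n = -7
x(M, L) = 7*M/30 (x(M, L) = M/3 + M/(-10) = M*(⅓) + M*(-⅒) = M/3 - M/10 = 7*M/30)
U(V, S) = √11
x(-1, -8)*U(24, n) = ((7/30)*(-1))*√11 = -7*√11/30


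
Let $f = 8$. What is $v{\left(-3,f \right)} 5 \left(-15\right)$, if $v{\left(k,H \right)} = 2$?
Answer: $-150$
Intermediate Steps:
$v{\left(-3,f \right)} 5 \left(-15\right) = 2 \cdot 5 \left(-15\right) = 10 \left(-15\right) = -150$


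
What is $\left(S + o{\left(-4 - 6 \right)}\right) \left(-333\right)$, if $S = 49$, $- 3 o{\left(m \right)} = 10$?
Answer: $-15207$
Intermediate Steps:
$o{\left(m \right)} = - \frac{10}{3}$ ($o{\left(m \right)} = \left(- \frac{1}{3}\right) 10 = - \frac{10}{3}$)
$\left(S + o{\left(-4 - 6 \right)}\right) \left(-333\right) = \left(49 - \frac{10}{3}\right) \left(-333\right) = \frac{137}{3} \left(-333\right) = -15207$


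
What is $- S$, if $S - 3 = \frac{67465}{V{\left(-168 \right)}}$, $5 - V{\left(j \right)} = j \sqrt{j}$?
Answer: $\frac{56 \left(- 18 \sqrt{42} + 1205 i\right)}{- 5 i + 336 \sqrt{42}} \approx -3.0711 + 30.982 i$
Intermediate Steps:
$V{\left(j \right)} = 5 - j^{\frac{3}{2}}$ ($V{\left(j \right)} = 5 - j \sqrt{j} = 5 - j^{\frac{3}{2}}$)
$S = 3 + \frac{67465}{5 + 336 i \sqrt{42}}$ ($S = 3 + \frac{67465}{5 - \left(-168\right)^{\frac{3}{2}}} = 3 + \frac{67465}{5 - - 336 i \sqrt{42}} = 3 + \frac{67465}{5 + 336 i \sqrt{42}} \approx 3.0711 - 30.982 i$)
$- S = - (\frac{14562296}{4741657} - \frac{22668240 i \sqrt{42}}{4741657}) = - \frac{14562296}{4741657} + \frac{22668240 i \sqrt{42}}{4741657}$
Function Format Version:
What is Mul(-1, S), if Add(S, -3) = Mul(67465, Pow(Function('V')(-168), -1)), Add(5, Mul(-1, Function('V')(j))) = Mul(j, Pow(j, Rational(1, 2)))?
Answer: Mul(56, Pow(Add(Mul(-5, I), Mul(336, Pow(42, Rational(1, 2)))), -1), Add(Mul(-18, Pow(42, Rational(1, 2))), Mul(1205, I))) ≈ Add(-3.0711, Mul(30.982, I))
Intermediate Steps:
Function('V')(j) = Add(5, Mul(-1, Pow(j, Rational(3, 2)))) (Function('V')(j) = Add(5, Mul(-1, Mul(j, Pow(j, Rational(1, 2))))) = Add(5, Mul(-1, Pow(j, Rational(3, 2)))))
S = Add(3, Mul(67465, Pow(Add(5, Mul(336, I, Pow(42, Rational(1, 2)))), -1))) (S = Add(3, Mul(67465, Pow(Add(5, Mul(-1, Pow(-168, Rational(3, 2)))), -1))) = Add(3, Mul(67465, Pow(Add(5, Mul(-1, Mul(-336, I, Pow(42, Rational(1, 2))))), -1))) = Add(3, Mul(67465, Pow(Add(5, Mul(336, I, Pow(42, Rational(1, 2)))), -1))) ≈ Add(3.0711, Mul(-30.982, I)))
Mul(-1, S) = Mul(-1, Add(Rational(14562296, 4741657), Mul(Rational(-22668240, 4741657), I, Pow(42, Rational(1, 2))))) = Add(Rational(-14562296, 4741657), Mul(Rational(22668240, 4741657), I, Pow(42, Rational(1, 2))))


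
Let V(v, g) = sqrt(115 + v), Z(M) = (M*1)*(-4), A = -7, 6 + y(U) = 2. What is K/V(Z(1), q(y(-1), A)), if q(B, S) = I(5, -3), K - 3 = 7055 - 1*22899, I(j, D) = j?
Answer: -15841*sqrt(111)/111 ≈ -1503.6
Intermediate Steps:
y(U) = -4 (y(U) = -6 + 2 = -4)
K = -15841 (K = 3 + (7055 - 1*22899) = 3 + (7055 - 22899) = 3 - 15844 = -15841)
Z(M) = -4*M (Z(M) = M*(-4) = -4*M)
q(B, S) = 5
K/V(Z(1), q(y(-1), A)) = -15841/sqrt(115 - 4*1) = -15841/sqrt(115 - 4) = -15841*sqrt(111)/111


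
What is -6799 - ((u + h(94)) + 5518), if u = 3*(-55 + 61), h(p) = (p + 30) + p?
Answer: -12553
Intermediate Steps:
h(p) = 30 + 2*p (h(p) = (30 + p) + p = 30 + 2*p)
u = 18 (u = 3*6 = 18)
-6799 - ((u + h(94)) + 5518) = -6799 - ((18 + (30 + 2*94)) + 5518) = -6799 - ((18 + (30 + 188)) + 5518) = -6799 - ((18 + 218) + 5518) = -6799 - (236 + 5518) = -6799 - 1*5754 = -6799 - 5754 = -12553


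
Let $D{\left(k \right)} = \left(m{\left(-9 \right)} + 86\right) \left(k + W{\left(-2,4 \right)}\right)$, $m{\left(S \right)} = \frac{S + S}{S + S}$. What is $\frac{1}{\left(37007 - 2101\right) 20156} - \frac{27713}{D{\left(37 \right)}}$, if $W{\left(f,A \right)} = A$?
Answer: $- \frac{19497906153001}{2509617553512} \approx -7.7693$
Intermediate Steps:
$m{\left(S \right)} = 1$ ($m{\left(S \right)} = \frac{2 S}{2 S} = 2 S \frac{1}{2 S} = 1$)
$D{\left(k \right)} = 348 + 87 k$ ($D{\left(k \right)} = \left(1 + 86\right) \left(k + 4\right) = 87 \left(4 + k\right) = 348 + 87 k$)
$\frac{1}{\left(37007 - 2101\right) 20156} - \frac{27713}{D{\left(37 \right)}} = \frac{1}{\left(37007 - 2101\right) 20156} - \frac{27713}{348 + 87 \cdot 37} = \frac{1}{34906} \cdot \frac{1}{20156} - \frac{27713}{348 + 3219} = \frac{1}{34906} \cdot \frac{1}{20156} - \frac{27713}{3567} = \frac{1}{703565336} - \frac{27713}{3567} = - \frac{19497906153001}{2509617553512}$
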